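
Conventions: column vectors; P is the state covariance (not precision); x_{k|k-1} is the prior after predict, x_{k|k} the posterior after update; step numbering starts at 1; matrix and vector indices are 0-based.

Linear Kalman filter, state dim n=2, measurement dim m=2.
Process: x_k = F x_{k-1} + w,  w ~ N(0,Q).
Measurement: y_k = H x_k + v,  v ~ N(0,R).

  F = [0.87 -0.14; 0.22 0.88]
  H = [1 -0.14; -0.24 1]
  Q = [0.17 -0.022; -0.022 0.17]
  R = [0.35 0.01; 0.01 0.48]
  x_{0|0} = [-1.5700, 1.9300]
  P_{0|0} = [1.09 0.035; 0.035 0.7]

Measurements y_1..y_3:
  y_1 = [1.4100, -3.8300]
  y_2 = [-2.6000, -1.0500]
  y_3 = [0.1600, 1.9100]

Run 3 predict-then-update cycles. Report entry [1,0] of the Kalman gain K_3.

K[1,0] = 0.0146

step 1: x^-=[-1.6361, 1.3530]  P^-=[1.0002 0.1261; 0.1261 0.7784]  S=[1.3302 -0.2087; -0.2087 1.2555]  K=[0.7438 0.0329; 0.1092 0.6140]  nu=[3.2355, -5.5757]  x^+=[0.5873, -1.7173]  P^+=[0.2731 0.0888; 0.0888 0.3171]
step 2: x^-=[0.7514, -1.3821]  P^-=[0.3613 0.0564; 0.0564 0.4632]  S=[0.7046 -0.0832; -0.0832 0.9369]  K=[0.5030 0.0124; 0.0452 0.4839]  nu=[-3.5448, 0.5124]  x^+=[-1.0255, -1.2944]  P^+=[0.1839 0.0551; 0.0551 0.2460]
step 3: x^-=[-0.7110, -1.3647]  P^-=[0.3006 0.0234; 0.0234 0.3907]  S=[0.6517 -0.0927; -0.0927 0.8768]  K=[0.4552 -0.0075; 0.0146 0.4408]  nu=[0.6799, 3.1040]  x^+=[-0.4248, 0.0134]  P^+=[0.1649 0.0405; 0.0405 0.2214]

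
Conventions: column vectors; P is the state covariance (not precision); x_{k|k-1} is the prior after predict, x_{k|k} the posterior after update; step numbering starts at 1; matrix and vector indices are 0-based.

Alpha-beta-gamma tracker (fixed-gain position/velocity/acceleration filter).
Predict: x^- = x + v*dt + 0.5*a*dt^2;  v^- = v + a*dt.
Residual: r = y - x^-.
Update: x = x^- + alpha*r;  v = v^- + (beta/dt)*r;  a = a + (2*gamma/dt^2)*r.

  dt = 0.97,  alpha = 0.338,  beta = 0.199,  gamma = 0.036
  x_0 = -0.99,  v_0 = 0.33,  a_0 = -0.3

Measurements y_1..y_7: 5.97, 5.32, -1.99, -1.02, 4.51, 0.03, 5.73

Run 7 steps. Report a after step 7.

step 1: x_pred=-0.8110  r=6.7810  x^+=1.4810  v^+=1.4302  a^+=0.2189
step 2: x_pred=2.9712  r=2.3488  x^+=3.7651  v^+=2.1244  a^+=0.3986
step 3: x_pred=6.0133  r=-8.0033  x^+=3.3082  v^+=0.8691  a^+=-0.2138
step 4: x_pred=4.0506  r=-5.0706  x^+=2.3368  v^+=-0.3785  a^+=-0.6018
step 5: x_pred=1.6865  r=2.8235  x^+=2.6408  v^+=-0.3830  a^+=-0.3857
step 6: x_pred=2.0878  r=-2.0578  x^+=1.3923  v^+=-1.1794  a^+=-0.5432
step 7: x_pred=-0.0072  r=5.7372  x^+=1.9319  v^+=-0.5293  a^+=-0.1042

a_post = -0.1042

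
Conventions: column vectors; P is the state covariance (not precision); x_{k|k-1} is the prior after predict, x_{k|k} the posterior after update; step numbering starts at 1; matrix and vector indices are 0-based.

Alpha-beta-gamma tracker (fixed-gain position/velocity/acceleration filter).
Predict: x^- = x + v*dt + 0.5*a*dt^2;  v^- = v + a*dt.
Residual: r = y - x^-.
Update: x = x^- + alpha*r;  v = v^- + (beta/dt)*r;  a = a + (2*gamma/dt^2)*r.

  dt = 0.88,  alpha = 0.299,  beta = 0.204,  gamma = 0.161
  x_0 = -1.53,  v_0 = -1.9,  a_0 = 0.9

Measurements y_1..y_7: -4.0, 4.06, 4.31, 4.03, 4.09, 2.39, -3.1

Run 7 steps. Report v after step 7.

step 1: x_pred=-2.8535  r=-1.1465  x^+=-3.1963  v^+=-1.3738  a^+=0.4233
step 2: x_pred=-4.2413  r=8.3013  x^+=-1.7592  v^+=0.9231  a^+=3.8750
step 3: x_pred=0.5535  r=3.7565  x^+=1.6767  v^+=5.2040  a^+=5.4370
step 4: x_pred=8.3614  r=-4.3314  x^+=7.0663  v^+=8.9844  a^+=3.6360
step 5: x_pred=16.3805  r=-12.2905  x^+=12.7056  v^+=9.3349  a^+=-1.4745
step 6: x_pred=20.3494  r=-17.9594  x^+=14.9796  v^+=3.8741  a^+=-8.9421
step 7: x_pred=14.9264  r=-18.0264  x^+=9.5365  v^+=-8.1738  a^+=-16.4376

v_post = -8.1738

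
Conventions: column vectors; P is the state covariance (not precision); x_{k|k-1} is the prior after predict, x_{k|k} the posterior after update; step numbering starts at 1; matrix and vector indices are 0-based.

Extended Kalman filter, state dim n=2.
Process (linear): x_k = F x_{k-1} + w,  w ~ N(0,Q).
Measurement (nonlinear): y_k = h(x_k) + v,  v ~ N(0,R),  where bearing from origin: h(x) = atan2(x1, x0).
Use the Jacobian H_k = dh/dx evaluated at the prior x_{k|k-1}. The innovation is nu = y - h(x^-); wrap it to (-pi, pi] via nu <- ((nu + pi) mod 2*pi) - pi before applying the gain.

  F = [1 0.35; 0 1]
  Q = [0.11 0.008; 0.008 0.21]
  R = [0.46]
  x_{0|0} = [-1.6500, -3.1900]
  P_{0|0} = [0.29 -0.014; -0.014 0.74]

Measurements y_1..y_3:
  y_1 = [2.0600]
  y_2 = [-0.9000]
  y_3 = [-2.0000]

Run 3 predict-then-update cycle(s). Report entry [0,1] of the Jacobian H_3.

H_jac[0,1] = -0.1418

step 1: x^-=[-2.7665, -3.1900]  P^-=[0.4808 0.2530; 0.2530 0.9500]  H_jac=[0.1789 -0.1552]  S=[0.4842]  K=[0.0966; -0.2109]  nu=[-1.9380]  x^+=[-2.9537, -2.7812]  P^+=[0.4763 0.2629; 0.2629 0.9285]
step 2: x^-=[-3.9271, -2.7812]  P^-=[0.8841 0.5958; 0.5958 1.1385]  H_jac=[0.1201 -0.1696]  S=[0.4812]  K=[0.0107; -0.2525]  nu=[1.6254]  x^+=[-3.9098, -3.1916]  P^+=[0.8840 0.5971; 0.5971 1.1078]
step 3: x^-=[-5.0269, -3.1916]  P^-=[1.5477 0.9928; 0.9928 1.3178]  H_jac=[0.0900 -0.1418]  S=[0.4737]  K=[-0.0030; -0.2057]  nu=[0.5759]  x^+=[-5.0286, -3.3101]  P^+=[1.5477 0.9925; 0.9925 1.2977]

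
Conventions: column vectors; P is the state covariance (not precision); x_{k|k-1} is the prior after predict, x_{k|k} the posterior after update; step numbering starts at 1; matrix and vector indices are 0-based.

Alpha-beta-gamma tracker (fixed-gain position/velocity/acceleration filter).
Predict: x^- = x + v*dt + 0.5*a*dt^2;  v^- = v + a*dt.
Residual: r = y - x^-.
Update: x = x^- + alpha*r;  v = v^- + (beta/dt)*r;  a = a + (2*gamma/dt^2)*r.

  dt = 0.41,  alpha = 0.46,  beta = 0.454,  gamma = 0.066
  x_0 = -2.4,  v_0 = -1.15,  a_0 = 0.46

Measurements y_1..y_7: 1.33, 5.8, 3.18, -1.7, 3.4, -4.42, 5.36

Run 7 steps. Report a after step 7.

step 1: x_pred=-2.8328  r=4.1628  x^+=-0.9179  v^+=3.6482  a^+=3.7289
step 2: x_pred=0.8912  r=4.9088  x^+=3.1493  v^+=10.6126  a^+=7.5834
step 3: x_pred=8.1378  r=-4.9578  x^+=5.8572  v^+=8.2319  a^+=3.6903
step 4: x_pred=9.5425  r=-11.2425  x^+=4.3709  v^+=-2.7040  a^+=-5.1378
step 5: x_pred=2.8305  r=0.5695  x^+=3.0924  v^+=-4.1798  a^+=-4.6905
step 6: x_pred=0.9845  r=-5.4045  x^+=-1.5016  v^+=-12.0874  a^+=-8.9344
step 7: x_pred=-7.2084  r=12.5684  x^+=-1.4269  v^+=-1.8334  a^+=0.9349

a_post = 0.9349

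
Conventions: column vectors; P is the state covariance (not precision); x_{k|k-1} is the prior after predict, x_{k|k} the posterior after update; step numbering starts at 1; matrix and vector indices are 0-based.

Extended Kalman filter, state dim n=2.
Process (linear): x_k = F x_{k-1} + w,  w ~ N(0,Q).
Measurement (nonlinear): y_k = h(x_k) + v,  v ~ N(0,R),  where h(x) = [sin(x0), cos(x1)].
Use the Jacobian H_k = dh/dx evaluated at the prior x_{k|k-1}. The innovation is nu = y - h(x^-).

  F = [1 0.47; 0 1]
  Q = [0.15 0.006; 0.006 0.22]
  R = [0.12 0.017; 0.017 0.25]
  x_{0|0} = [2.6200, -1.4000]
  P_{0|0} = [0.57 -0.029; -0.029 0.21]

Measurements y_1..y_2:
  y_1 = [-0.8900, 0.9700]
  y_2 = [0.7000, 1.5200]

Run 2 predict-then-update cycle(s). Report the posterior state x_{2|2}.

x_post = [2.5913, -0.4213]

step 1: x^-=[1.9620, -1.4000]  P^-=[0.7391 0.0757; 0.0757 0.4300]  H_jac=[-0.3813 0.0000; 0.0000 0.9854]  S=[0.2275 -0.0114; -0.0114 0.6676]  K=[-1.2345 0.0906; -0.0950 0.6331]  nu=[-1.8145, 0.8000]  x^+=[4.2743, -0.7210]  P^+=[0.3845 0.0017; 0.0017 0.1590]
step 2: x^-=[3.9355, -0.7210]  P^-=[0.5712 0.0824; 0.0824 0.3790]  H_jac=[-0.7011 0.0000; 0.0000 0.6602]  S=[0.4007 -0.0211; -0.0211 0.4152]  K=[-0.9950 0.0804; -0.1127 0.5969]  nu=[1.4131, 0.7689]  x^+=[2.5913, -0.4213]  P^+=[0.1684 0.0048; 0.0048 0.2231]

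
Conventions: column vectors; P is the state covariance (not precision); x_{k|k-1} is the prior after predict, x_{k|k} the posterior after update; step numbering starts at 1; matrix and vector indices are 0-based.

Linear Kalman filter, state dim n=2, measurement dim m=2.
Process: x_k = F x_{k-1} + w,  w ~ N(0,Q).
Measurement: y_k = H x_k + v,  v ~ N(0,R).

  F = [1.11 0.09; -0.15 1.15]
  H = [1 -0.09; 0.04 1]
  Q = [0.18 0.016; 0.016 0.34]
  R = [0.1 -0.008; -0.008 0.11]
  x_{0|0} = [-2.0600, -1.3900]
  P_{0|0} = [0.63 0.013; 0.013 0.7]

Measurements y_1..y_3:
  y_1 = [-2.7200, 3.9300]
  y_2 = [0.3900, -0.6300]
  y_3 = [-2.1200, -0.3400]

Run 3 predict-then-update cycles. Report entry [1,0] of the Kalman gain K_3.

step 1: x^-=[-2.4117, -1.2895]  P^-=[0.9645 -0.0000; -0.0000 1.2754]  S=[1.0748 -0.0842; -0.0842 1.3870]  K=[0.9038 0.0827; -0.0349 0.9175]  nu=[-0.4244, 5.3160]  x^+=[-2.3557, 3.6025]  P^+=[0.0896 -0.0017; -0.0017 0.1013]
step 2: x^-=[-2.2906, 4.4962]  P^-=[0.2908 0.0094; 0.0094 0.4765]  S=[0.3930 -0.0299; -0.0299 0.5878]  K=[0.7435 0.0736; -0.0236 0.8102]  nu=[3.0852, -5.0346]  x^+=[-0.3673, 0.3443]  P^+=[0.0737 -0.0008; -0.0008 0.0893]
step 3: x^-=[-0.3767, 0.4511]  P^-=[0.2714 0.0120; 0.0120 0.4601]  S=[0.3729 -0.0266; -0.0266 0.5715]  K=[0.7300 0.0740; -0.0215 0.8049]  nu=[-1.7027, -0.7760]  x^+=[-1.6771, -0.1370]  P^+=[0.0724 -0.0006; -0.0006 0.0887]

K[1,0] = -0.0215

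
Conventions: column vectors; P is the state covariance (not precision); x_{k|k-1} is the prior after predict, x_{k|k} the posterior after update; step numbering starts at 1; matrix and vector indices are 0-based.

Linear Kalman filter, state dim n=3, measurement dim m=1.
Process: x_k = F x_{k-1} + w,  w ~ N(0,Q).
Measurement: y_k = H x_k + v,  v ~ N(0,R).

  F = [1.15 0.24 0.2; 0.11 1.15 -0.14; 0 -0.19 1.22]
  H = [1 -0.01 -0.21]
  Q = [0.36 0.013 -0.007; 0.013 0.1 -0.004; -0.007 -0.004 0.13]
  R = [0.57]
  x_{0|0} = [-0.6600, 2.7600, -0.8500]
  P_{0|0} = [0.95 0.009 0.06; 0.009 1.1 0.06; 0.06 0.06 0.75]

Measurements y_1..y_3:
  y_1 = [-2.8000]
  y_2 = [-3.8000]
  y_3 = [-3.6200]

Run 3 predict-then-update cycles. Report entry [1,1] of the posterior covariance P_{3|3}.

step 1: x^-=[-0.2666, 3.2204, -1.5614]  P^-=[1.7481 0.4314 0.2233; 0.4314 1.5621 -0.2788; 0.2233 -0.2788 1.2582]  S=[2.2701]  K=[0.7475; 0.2089; -0.0168]  nu=[-2.8291]  x^+=[-2.3813, 2.6293, -1.5139]  P^+=[0.4797 0.0768 0.2518; 0.0768 1.4630 -0.2709; 0.2518 -0.2709 1.2576]
step 2: x^-=[-2.4102, 2.9737, -2.3466]  P^-=[1.2612 0.4577 0.5006; 0.4577 2.1641 -0.8935; 0.5006 -0.8935 2.1801]  S=[1.7044]  K=[0.6756; 0.3659; 0.0304]  nu=[-1.8528]  x^+=[-3.6620, 2.2957, -2.4028]  P^+=[0.4833 0.0363 0.4657; 0.0363 1.9359 -0.9124; 0.4657 -0.9124 2.1786]
step 3: x^-=[-4.1409, 2.5737, -3.3676]  P^-=[1.3444 0.3525 0.8492; 0.3525 2.9974 -2.0417; 0.8492 -2.0417 3.8654]  S=[1.7129]  K=[0.6787; 0.4386; 0.0338]  nu=[-0.1606]  x^+=[-4.2499, 2.5032, -3.3730]  P^+=[0.5554 -0.1574 0.8099; -0.1574 2.6679 -2.0671; 0.8099 -2.0671 3.8635]

P_post[1,1] = 2.6679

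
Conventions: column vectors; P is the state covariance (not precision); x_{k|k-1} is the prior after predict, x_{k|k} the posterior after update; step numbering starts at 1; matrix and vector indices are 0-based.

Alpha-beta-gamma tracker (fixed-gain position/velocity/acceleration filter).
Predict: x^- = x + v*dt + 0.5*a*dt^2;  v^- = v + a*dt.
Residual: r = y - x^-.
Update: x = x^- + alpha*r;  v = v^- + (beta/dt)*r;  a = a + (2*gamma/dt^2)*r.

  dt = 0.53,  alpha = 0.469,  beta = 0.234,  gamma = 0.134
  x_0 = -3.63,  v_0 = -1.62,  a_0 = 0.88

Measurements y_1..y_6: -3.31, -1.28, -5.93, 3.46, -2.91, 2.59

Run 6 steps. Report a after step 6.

a_post = -0.6548

step 1: x_pred=-4.3650  r=1.0550  x^+=-3.8702  v^+=-0.6878  a^+=1.8866
step 2: x_pred=-3.9698  r=2.6898  x^+=-2.7083  v^+=1.4996  a^+=4.4528
step 3: x_pred=-1.2881  r=-4.6419  x^+=-3.4651  v^+=1.8102  a^+=0.0241
step 4: x_pred=-2.5024  r=5.9624  x^+=0.2940  v^+=4.4554  a^+=5.7126
step 5: x_pred=3.4577  r=-6.3677  x^+=0.4712  v^+=4.6717  a^+=-0.3626
step 6: x_pred=2.8963  r=-0.3063  x^+=2.7526  v^+=4.3442  a^+=-0.6548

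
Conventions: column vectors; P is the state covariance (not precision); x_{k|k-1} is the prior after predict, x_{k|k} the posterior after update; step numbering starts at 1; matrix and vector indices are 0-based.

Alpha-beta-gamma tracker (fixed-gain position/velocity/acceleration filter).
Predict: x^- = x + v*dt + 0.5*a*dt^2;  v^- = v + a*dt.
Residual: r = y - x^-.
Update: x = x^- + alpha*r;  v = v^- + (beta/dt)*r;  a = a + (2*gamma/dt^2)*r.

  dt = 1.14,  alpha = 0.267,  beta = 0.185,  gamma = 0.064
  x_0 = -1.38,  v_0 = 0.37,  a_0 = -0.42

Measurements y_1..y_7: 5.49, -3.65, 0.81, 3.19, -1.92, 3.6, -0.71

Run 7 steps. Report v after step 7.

v_post = -0.3834

step 1: x_pred=-1.2311  r=6.7211  x^+=0.5634  v^+=0.9819  a^+=0.2420
step 2: x_pred=1.8400  r=-5.4900  x^+=0.3742  v^+=0.3668  a^+=-0.2987
step 3: x_pred=0.5983  r=0.2117  x^+=0.6548  v^+=0.0606  a^+=-0.2779
step 4: x_pred=0.5433  r=2.6467  x^+=1.2500  v^+=0.1733  a^+=-0.0172
step 5: x_pred=1.4364  r=-3.3564  x^+=0.5402  v^+=-0.3910  a^+=-0.3478
step 6: x_pred=-0.1315  r=3.7315  x^+=0.8648  v^+=-0.1819  a^+=0.0197
step 7: x_pred=0.6703  r=-1.3803  x^+=0.3017  v^+=-0.3834  a^+=-0.1162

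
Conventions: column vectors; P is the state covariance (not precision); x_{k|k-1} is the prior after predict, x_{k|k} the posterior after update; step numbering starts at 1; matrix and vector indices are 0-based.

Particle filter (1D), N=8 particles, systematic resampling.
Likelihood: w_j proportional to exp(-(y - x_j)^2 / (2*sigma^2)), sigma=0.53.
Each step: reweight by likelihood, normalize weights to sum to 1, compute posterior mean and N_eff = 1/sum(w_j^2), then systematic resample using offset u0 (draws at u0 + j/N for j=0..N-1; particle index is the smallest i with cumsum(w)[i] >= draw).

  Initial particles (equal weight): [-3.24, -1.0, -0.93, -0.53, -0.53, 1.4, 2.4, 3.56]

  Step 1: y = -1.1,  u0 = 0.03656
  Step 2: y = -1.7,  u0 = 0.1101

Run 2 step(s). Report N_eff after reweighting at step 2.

step 1: w=[0.0001, 0.3216, 0.3110, 0.1836, 0.1836, 0.0000, 0.0000, 0.0000]  mean=-0.8058  Neff=3.7367  idx=[1, 1, 1, 2, 2, 3, 3, 4]
step 2: w=[0.1889, 0.1889, 0.1889, 0.1573, 0.1573, 0.0395, 0.0395, 0.0395]  mean=-0.9222  Neff=6.2009  idx=[0, 1, 1, 2, 3, 4, 4, 7]

N_eff = 6.2009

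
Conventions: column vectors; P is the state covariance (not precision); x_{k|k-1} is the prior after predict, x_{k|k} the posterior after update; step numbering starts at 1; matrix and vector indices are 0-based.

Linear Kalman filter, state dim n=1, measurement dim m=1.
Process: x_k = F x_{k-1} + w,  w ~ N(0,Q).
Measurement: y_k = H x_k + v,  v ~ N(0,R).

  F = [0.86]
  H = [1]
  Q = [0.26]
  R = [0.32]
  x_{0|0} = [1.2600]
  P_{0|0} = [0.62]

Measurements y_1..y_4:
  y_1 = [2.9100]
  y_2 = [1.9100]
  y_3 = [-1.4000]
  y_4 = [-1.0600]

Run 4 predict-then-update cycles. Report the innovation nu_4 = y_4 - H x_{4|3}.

innov = [-1.0428]

step 1: x^-=[1.0836]  P^-=[0.7186]  S=[1.0386]  K=[0.6919]  nu=[1.8264]  x^+=[2.3472]  P^+=[0.2214]
step 2: x^-=[2.0186]  P^-=[0.4237]  S=[0.7437]  K=[0.5697]  nu=[-0.1086]  x^+=[1.9567]  P^+=[0.1823]
step 3: x^-=[1.6828]  P^-=[0.3948]  S=[0.7148]  K=[0.5523]  nu=[-3.0828]  x^+=[-0.0200]  P^+=[0.1768]
step 4: x^-=[-0.0172]  P^-=[0.3907]  S=[0.7107]  K=[0.5498]  nu=[-1.0428]  x^+=[-0.5905]  P^+=[0.1759]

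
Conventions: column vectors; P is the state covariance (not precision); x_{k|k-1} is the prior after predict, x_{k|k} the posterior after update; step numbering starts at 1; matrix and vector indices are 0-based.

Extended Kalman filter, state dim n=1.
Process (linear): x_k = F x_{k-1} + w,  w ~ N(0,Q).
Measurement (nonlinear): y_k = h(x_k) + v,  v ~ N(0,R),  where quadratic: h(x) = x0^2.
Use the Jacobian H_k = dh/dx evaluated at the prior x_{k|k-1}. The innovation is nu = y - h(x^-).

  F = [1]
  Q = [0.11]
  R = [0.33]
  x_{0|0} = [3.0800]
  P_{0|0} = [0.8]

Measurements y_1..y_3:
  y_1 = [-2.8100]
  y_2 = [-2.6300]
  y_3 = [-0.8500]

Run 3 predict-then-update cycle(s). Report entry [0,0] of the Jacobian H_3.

step 1: x^-=[3.0800]  P^-=[0.9100]  H_jac=[6.1600]  S=[34.8605]  K=[0.1608]  nu=[-12.2964]  x^+=[1.1027]  P^+=[0.0086]
step 2: x^-=[1.1027]  P^-=[0.1186]  H_jac=[2.2055]  S=[0.9069]  K=[0.2884]  nu=[-3.8460]  x^+=[-0.0066]  P^+=[0.0432]
step 3: x^-=[-0.0066]  P^-=[0.1532]  H_jac=[-0.0132]  S=[0.3300]  K=[-0.0061]  nu=[-0.8500]  x^+=[-0.0014]  P^+=[0.1531]

H_jac[0,0] = -0.0132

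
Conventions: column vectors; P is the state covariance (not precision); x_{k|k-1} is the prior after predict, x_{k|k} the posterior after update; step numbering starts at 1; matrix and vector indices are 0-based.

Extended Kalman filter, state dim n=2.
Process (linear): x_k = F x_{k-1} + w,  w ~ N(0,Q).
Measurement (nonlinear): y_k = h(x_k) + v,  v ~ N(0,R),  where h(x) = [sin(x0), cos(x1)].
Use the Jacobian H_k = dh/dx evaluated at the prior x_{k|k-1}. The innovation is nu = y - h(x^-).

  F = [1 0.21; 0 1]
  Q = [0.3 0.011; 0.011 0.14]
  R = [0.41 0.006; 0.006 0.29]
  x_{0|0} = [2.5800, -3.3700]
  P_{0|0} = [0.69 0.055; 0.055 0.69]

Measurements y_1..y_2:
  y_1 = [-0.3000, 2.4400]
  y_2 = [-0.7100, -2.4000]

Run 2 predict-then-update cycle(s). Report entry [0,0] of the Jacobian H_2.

H_jac[0,0] = 0.3653

step 1: x^-=[1.8723, -3.3700]  P^-=[1.0435 0.2109; 0.2109 0.8300]  H_jac=[-0.2970 0.0000; 0.0000 -0.2264]  S=[0.5020 0.0202; 0.0202 0.3326]  K=[-0.6130 -0.1064; -0.1023 -0.5589]  nu=[-1.2549, 3.4140]  x^+=[2.2783, -5.1498]  P^+=[0.8485 0.1525; 0.1525 0.7186]
step 2: x^-=[1.1968, -5.1498]  P^-=[1.2442 0.3144; 0.3144 0.8586]  H_jac=[0.3653 0.0000; 0.0000 -0.9058]  S=[0.5760 -0.0980; -0.0980 0.9945]  K=[0.7529 -0.2122; 0.0674 -0.7754]  nu=[-1.6409, -2.8236]  x^+=[0.5604, -3.0711]  P^+=[0.8416 0.0629; 0.0629 0.2478]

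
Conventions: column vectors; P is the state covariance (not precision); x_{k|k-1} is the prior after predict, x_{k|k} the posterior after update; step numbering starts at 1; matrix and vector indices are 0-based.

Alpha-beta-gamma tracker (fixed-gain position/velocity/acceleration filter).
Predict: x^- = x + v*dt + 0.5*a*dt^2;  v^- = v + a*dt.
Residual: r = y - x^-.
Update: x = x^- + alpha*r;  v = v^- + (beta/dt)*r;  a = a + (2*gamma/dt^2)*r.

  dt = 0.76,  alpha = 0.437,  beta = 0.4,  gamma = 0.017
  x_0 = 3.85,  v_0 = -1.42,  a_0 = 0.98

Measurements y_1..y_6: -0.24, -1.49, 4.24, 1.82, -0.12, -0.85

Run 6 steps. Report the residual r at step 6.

step 1: x_pred=3.0538  r=-3.2938  x^+=1.6144  v^+=-2.4088  a^+=0.7861
step 2: x_pred=0.0108  r=-1.5008  x^+=-0.6451  v^+=-2.6012  a^+=0.6978
step 3: x_pred=-2.4205  r=6.6605  x^+=0.4901  v^+=1.4346  a^+=1.0898
step 4: x_pred=1.8952  r=-0.0752  x^+=1.8623  v^+=2.2233  a^+=1.0854
step 5: x_pred=3.8655  r=-3.9855  x^+=2.1238  v^+=0.9506  a^+=0.8508
step 6: x_pred=3.0920  r=-3.9420  x^+=1.3693  v^+=-0.4775  a^+=0.6188

resid = -3.9420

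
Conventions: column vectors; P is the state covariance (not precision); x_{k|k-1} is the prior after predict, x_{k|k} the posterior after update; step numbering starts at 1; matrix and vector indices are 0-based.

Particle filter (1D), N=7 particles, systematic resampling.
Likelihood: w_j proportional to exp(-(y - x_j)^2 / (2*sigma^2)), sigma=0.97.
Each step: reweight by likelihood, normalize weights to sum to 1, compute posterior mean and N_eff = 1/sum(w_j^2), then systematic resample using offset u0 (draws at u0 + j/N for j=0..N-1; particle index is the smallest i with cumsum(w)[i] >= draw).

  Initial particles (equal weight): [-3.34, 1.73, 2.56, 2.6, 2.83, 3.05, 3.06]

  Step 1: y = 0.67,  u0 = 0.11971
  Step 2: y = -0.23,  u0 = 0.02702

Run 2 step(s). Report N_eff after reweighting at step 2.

step 1: w=[0.0002, 0.5398, 0.1469, 0.1355, 0.0822, 0.0483, 0.0471]  mean=2.1857  Neff=2.9189  idx=[1, 1, 1, 2, 3, 4, 6]
step 2: w=[0.3021, 0.3021, 0.3021, 0.0372, 0.0330, 0.0161, 0.0074]  mean=1.8171  Neff=3.6150  idx=[0, 0, 1, 1, 1, 2, 2]

N_eff = 3.6150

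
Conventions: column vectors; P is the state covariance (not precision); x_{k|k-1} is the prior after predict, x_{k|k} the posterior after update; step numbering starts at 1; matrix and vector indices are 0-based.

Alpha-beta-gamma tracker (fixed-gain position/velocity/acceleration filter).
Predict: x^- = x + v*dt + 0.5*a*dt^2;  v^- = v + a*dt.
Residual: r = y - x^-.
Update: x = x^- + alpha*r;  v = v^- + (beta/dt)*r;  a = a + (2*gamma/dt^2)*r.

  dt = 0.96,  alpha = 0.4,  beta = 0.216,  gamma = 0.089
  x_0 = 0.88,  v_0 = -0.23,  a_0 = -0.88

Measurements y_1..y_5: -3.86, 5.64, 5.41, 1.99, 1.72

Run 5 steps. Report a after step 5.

a_post = 0.9329

step 1: x_pred=0.2537  r=-4.1137  x^+=-1.3918  v^+=-2.0004  a^+=-1.6745
step 2: x_pred=-4.0838  r=9.7238  x^+=-0.1943  v^+=-1.4201  a^+=0.2035
step 3: x_pred=-1.4637  r=6.8737  x^+=1.2858  v^+=0.3219  a^+=1.5312
step 4: x_pred=2.3003  r=-0.3103  x^+=2.1762  v^+=1.7220  a^+=1.4712
step 5: x_pred=4.5073  r=-2.7873  x^+=3.3924  v^+=2.5072  a^+=0.9329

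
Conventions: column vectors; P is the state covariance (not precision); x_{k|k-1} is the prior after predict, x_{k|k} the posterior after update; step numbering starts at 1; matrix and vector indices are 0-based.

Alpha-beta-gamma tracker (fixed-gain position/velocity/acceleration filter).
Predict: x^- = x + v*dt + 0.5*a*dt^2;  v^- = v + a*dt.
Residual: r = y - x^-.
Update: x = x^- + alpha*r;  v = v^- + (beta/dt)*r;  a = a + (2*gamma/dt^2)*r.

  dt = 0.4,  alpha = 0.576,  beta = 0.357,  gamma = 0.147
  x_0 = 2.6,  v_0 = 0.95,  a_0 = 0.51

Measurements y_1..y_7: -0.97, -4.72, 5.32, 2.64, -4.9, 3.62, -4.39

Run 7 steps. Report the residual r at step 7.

step 1: x_pred=3.0208  r=-3.9908  x^+=0.7221  v^+=-2.4078  a^+=-6.8231
step 2: x_pred=-0.7869  r=-3.9331  x^+=-3.0524  v^+=-8.6474  a^+=-14.0502
step 3: x_pred=-7.6353  r=12.9553  x^+=-0.1731  v^+=-2.7048  a^+=9.7551
step 4: x_pred=-0.4746  r=3.1146  x^+=1.3194  v^+=3.9770  a^+=15.4782
step 5: x_pred=4.1485  r=-9.0485  x^+=-1.0634  v^+=2.0925  a^+=-1.1484
step 6: x_pred=-0.3183  r=3.9383  x^+=1.9502  v^+=5.1481  a^+=6.0883
step 7: x_pred=4.4965  r=-8.8865  x^+=-0.6221  v^+=-0.3478  a^+=-10.2406

resid = -8.8865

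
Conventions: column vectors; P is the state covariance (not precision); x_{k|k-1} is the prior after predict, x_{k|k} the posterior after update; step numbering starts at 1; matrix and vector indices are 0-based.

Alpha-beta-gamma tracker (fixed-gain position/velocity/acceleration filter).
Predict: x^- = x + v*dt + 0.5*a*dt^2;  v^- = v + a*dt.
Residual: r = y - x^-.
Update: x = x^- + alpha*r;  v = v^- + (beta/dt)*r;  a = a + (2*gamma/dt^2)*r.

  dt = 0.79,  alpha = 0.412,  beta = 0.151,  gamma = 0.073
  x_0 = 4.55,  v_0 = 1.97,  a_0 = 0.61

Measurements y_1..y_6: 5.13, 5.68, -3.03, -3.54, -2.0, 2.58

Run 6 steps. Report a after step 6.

a_post = -0.9497

step 1: x_pred=6.2967  r=-1.1667  x^+=5.8160  v^+=2.2289  a^+=0.3371
step 2: x_pred=7.6820  r=-2.0020  x^+=6.8572  v^+=2.1125  a^+=-0.1313
step 3: x_pred=8.4851  r=-11.5151  x^+=3.7409  v^+=-0.1922  a^+=-2.8251
step 4: x_pred=2.7075  r=-6.2475  x^+=0.1335  v^+=-3.6181  a^+=-4.2866
step 5: x_pred=-4.0624  r=2.0624  x^+=-3.2127  v^+=-6.6103  a^+=-3.8041
step 6: x_pred=-9.6219  r=12.2019  x^+=-4.5947  v^+=-7.2833  a^+=-0.9497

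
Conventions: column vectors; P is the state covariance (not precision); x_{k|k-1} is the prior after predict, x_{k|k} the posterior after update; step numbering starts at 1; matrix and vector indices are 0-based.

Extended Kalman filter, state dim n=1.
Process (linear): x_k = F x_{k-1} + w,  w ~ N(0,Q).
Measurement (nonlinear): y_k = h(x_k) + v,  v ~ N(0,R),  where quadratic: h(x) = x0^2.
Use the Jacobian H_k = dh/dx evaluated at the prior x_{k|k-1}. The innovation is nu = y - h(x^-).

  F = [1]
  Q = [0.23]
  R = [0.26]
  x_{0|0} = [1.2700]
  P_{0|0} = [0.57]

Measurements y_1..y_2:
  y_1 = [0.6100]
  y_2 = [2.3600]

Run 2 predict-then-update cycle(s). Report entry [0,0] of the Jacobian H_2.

H_jac[0,0] = 1.7882

step 1: x^-=[1.2700]  P^-=[0.8000]  H_jac=[2.5400]  S=[5.4213]  K=[0.3748]  nu=[-1.0029]  x^+=[0.8941]  P^+=[0.0384]
step 2: x^-=[0.8941]  P^-=[0.2684]  H_jac=[1.7882]  S=[1.1181]  K=[0.4292]  nu=[1.5606]  x^+=[1.5639]  P^+=[0.0624]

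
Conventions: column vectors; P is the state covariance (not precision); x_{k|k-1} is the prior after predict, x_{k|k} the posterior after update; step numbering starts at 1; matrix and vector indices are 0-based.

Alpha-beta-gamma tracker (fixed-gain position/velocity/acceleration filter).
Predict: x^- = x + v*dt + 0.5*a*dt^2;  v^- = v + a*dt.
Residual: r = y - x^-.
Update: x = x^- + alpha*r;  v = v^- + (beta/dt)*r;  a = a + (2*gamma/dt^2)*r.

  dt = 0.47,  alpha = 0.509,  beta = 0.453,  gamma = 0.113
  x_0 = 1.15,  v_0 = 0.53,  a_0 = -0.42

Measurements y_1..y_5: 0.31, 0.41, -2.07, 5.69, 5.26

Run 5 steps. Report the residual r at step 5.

resid = 1.6211

step 1: x_pred=1.3527  r=-1.0427  x^+=0.8220  v^+=-0.6724  a^+=-1.4868
step 2: x_pred=0.3417  r=0.0683  x^+=0.3765  v^+=-1.3054  a^+=-1.4169
step 3: x_pred=-0.3936  r=-1.6764  x^+=-1.2469  v^+=-3.5872  a^+=-3.1321
step 4: x_pred=-3.2788  r=8.9688  x^+=1.2863  v^+=3.5851  a^+=6.0437
step 5: x_pred=3.6389  r=1.6211  x^+=4.4640  v^+=7.9882  a^+=7.7023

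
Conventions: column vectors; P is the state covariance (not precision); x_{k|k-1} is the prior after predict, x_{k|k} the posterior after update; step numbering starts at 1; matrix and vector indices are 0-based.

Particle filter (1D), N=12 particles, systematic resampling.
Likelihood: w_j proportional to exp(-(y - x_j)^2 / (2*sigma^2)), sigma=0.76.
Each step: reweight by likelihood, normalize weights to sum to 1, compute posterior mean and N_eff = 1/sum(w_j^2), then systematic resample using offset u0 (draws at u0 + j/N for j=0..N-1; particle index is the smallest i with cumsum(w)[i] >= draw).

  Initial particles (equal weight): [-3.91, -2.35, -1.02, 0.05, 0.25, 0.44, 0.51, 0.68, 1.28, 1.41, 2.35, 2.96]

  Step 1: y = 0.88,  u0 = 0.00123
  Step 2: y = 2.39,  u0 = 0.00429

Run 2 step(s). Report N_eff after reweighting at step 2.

step 1: w=[0.0000, 0.0000, 0.0075, 0.0944, 0.1215, 0.1449, 0.1522, 0.1655, 0.1492, 0.1344, 0.0264, 0.0040]  mean=0.7357  Neff=7.3370  idx=[2, 3, 4, 5, 5, 6, 6, 7, 7, 8, 8, 9]
step 2: w=[0.0000, 0.0059, 0.0128, 0.0251, 0.0251, 0.0317, 0.0317, 0.0538, 0.0538, 0.2327, 0.2327, 0.2944]  mean=1.1421  Neff=4.8951  idx=[1, 5, 7, 9, 9, 9, 10, 10, 10, 11, 11, 11]

N_eff = 4.8951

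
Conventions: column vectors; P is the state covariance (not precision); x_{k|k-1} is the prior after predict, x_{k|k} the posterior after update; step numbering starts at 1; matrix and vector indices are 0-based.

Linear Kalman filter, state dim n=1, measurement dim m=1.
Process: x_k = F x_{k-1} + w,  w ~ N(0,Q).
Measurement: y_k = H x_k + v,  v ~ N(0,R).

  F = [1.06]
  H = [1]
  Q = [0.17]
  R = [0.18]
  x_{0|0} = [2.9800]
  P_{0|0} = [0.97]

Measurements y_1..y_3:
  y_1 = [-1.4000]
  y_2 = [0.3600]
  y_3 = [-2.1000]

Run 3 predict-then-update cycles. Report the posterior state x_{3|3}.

x_post = [-1.3427]

step 1: x^-=[3.1588]  P^-=[1.2599]  S=[1.4399]  K=[0.8750]  nu=[-4.5588]  x^+=[-0.8301]  P^+=[0.1575]
step 2: x^-=[-0.8799]  P^-=[0.3470]  S=[0.5270]  K=[0.6584]  nu=[1.2399]  x^+=[-0.0635]  P^+=[0.1185]
step 3: x^-=[-0.0673]  P^-=[0.3032]  S=[0.4832]  K=[0.6275]  nu=[-2.0327]  x^+=[-1.3427]  P^+=[0.1129]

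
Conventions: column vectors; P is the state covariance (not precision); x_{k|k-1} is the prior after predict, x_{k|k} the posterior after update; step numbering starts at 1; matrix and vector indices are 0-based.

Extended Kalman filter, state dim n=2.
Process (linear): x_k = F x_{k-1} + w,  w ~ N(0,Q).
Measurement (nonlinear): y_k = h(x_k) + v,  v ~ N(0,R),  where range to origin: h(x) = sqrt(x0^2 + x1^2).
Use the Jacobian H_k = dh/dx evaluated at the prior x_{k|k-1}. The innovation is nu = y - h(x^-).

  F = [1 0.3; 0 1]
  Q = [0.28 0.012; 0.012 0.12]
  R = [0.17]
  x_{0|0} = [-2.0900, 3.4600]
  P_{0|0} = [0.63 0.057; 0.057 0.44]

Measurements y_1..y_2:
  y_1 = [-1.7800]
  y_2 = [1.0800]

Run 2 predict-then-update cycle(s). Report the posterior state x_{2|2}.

x_post = [-0.8237, -0.6381]

step 1: x^-=[-1.0520, 3.4600]  P^-=[0.9838 0.2010; 0.2010 0.5600]  H_jac=[-0.2909 0.9568]  S=[0.6540]  K=[-0.1435; 0.7299]  nu=[-5.3964]  x^+=[-0.2774, -0.4786]  P^+=[0.9703 0.2695; 0.2695 0.2116]
step 2: x^-=[-0.4209, -0.4786]  P^-=[1.4311 0.3450; 0.3450 0.3316]  H_jac=[-0.6604 -0.7509]  S=[1.3233]  K=[-0.9100; -0.3604]  nu=[0.4426]  x^+=[-0.8237, -0.6381]  P^+=[0.3353 -0.0889; -0.0889 0.1598]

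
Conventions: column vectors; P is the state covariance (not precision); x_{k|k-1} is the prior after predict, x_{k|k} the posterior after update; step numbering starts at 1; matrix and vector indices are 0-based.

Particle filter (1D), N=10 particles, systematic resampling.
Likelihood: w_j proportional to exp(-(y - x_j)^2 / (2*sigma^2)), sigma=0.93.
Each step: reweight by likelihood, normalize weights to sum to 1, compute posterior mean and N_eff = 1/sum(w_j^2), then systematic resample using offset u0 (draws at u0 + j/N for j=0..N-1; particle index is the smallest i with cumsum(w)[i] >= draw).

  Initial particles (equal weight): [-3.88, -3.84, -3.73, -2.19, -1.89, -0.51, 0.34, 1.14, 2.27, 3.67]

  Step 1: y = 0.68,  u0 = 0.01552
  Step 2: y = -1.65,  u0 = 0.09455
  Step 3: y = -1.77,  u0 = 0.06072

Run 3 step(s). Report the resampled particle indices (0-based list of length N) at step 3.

step 1: w=[0.0000, 0.0000, 0.0000, 0.0034, 0.0087, 0.1744, 0.3698, 0.3498, 0.0917, 0.0023]  mean=0.6281  Neff=3.3553  idx=[5, 5, 6, 6, 6, 6, 7, 7, 7, 8]
step 2: w=[0.3413, 0.3413, 0.0733, 0.0733, 0.0733, 0.0733, 0.0080, 0.0080, 0.0080, 0.0001]  mean=-0.2207  Neff=3.9272  idx=[0, 0, 0, 1, 1, 1, 2, 3, 4, 8]
step 3: w=[0.1517, 0.1517, 0.1517, 0.1517, 0.1517, 0.1517, 0.0290, 0.0290, 0.0290, 0.0028]  mean=-0.4315  Neff=7.1112  idx=[0, 1, 1, 2, 3, 3, 4, 5, 5, 7]

resampled_idx = [0, 1, 1, 2, 3, 3, 4, 5, 5, 7]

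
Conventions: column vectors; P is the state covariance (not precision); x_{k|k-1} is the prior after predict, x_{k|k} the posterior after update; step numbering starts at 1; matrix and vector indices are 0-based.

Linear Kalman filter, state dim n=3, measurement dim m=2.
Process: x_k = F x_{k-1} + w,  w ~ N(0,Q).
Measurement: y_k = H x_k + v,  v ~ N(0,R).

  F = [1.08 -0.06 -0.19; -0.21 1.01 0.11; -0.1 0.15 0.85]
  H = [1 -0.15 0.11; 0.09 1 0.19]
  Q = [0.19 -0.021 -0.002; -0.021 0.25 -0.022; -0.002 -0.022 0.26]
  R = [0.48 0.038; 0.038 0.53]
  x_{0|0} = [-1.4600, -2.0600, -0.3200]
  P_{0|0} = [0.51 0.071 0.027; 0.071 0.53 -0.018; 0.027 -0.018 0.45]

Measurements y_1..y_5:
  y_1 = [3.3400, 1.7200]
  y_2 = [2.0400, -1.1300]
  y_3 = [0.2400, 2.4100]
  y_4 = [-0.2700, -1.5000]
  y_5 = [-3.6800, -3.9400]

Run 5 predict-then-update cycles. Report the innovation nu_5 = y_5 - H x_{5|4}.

innov = [-4.1609, -3.5233]

step 1: x^-=[-1.3924, -1.8092, -0.4350]  P^-=[0.7823 -0.0920 -0.0959; -0.0920 0.7832 0.0808; -0.0959 0.0808 0.5908]  S=[1.2909 -0.1001; -0.1001 1.3518]  K=[0.6097 0.0157; -0.1107 0.5764; -0.0229 0.1348]  nu=[4.5089, 3.7372]  x^+=[1.4155, -0.1541, -0.0345]  P^+=[0.3039 0.0179 -0.0725; 0.0179 0.3055 -0.0303; -0.0725 -0.0303 0.5650]
step 2: x^-=[1.5446, -0.4567, -0.1940]  P^-=[0.5928 -0.1060 -0.1914; -0.1060 0.5709 0.0684; -0.1914 0.0684 0.6822]  S=[1.0813 -0.1173; -0.1173 1.1306]  K=[0.5410 -0.0226; -0.1165 0.4959; -0.1009 0.1494]  nu=[0.4483, -0.7755]  x^+=[1.8046, -0.8934, -0.3551]  P^+=[0.2729 0.0066 -0.1188; 0.0066 0.2646 -0.0360; -0.1188 -0.0360 0.6424]
step 3: x^-=[2.0700, -1.3204, -0.6163]  P^-=[0.5795 -0.1168 -0.2450; -0.1168 0.5345 0.0740; -0.2450 0.0740 0.7437]  S=[1.0592 -0.1326; -0.1326 1.0947]  K=[0.5336 -0.0369; -0.1185 0.4771; -0.1446 0.1590]  nu=[-1.9603, 3.6612]  x^+=[0.8889, 0.6587, 0.2494]  P^+=[0.2712 0.0038 -0.1448; 0.0038 0.2554 -0.0388; -0.1448 -0.0388 0.6877]
step 4: x^-=[0.8731, 0.5060, 0.2219]  P^-=[0.5902 -0.1234 -0.2766; -0.1234 0.5272 0.0796; -0.2766 0.0796 0.7799]  S=[1.0650 -0.1422; -0.1422 1.0888]  K=[0.5373 -0.0427; -0.1188 0.4724; -0.1685 0.1644]  nu=[-1.0916, -2.1268]  x^+=[0.3774, -0.3690, 0.0562]  P^+=[0.2743 0.0033 -0.1590; 0.0033 0.2532 -0.0403; -0.1590 -0.0403 0.7124]
step 5: x^-=[0.4190, -0.4458, -0.0453]  P^-=[0.6004 -0.1270 -0.2942; -0.1270 0.5260 0.0831; -0.2942 0.0831 0.7998]  S=[1.0726 -0.1475; -0.1475 1.0884]  K=[0.5412 -0.0451; -0.1186 0.4712; -0.1809 0.1672]  nu=[-4.1609, -3.5233]  x^+=[-1.6741, -1.6123, 0.1184]  P^+=[0.2769 0.0034 -0.1664; 0.0034 0.2527 -0.0411; -0.1664 -0.0411 0.7254]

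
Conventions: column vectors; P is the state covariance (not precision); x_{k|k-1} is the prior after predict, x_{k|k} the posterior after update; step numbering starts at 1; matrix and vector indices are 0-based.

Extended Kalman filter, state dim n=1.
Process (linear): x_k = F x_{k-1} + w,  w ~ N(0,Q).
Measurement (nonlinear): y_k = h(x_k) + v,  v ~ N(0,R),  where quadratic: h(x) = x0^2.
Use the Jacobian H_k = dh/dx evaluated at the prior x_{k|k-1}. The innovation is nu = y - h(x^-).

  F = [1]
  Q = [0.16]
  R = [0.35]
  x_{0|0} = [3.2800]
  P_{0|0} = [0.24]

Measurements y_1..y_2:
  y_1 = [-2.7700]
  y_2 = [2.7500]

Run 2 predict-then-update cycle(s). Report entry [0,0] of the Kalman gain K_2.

K[0,0] = 0.2989

step 1: x^-=[3.2800]  P^-=[0.4000]  H_jac=[6.5600]  S=[17.5634]  K=[0.1494]  nu=[-13.5284]  x^+=[1.2588]  P^+=[0.0080]
step 2: x^-=[1.2588]  P^-=[0.1680]  H_jac=[2.5177]  S=[1.4147]  K=[0.2989]  nu=[1.1653]  x^+=[1.6072]  P^+=[0.0416]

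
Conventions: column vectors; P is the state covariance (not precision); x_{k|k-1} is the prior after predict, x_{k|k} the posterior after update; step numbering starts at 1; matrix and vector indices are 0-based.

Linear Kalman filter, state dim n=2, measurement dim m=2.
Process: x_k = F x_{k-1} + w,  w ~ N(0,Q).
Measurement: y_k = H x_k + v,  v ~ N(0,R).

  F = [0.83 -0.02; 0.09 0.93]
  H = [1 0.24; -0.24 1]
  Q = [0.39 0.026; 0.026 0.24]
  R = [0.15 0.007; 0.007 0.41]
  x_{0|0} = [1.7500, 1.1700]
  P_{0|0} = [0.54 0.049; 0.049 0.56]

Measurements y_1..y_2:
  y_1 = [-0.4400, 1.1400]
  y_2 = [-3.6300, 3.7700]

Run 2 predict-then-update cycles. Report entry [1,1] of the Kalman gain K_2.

K[1,1] = 0.5040

step 1: x^-=[1.4291, 1.2456]  P^-=[0.7606 0.0937; 0.0937 0.7369]  S=[0.9980 0.0896; 0.0896 1.1458]  K=[0.7972 -0.1399; 0.2166 0.6066]  nu=[-2.1680, 0.2374]  x^+=[-0.3325, 0.9200]  P^+=[0.1239 -0.0220; -0.0220 0.2449]
step 2: x^-=[-0.2944, 0.8257]  P^-=[0.4762 0.0137; 0.0137 0.4492]  S=[0.6586 0.0134; 0.0134 0.8800]  K=[0.7305 -0.1254; 0.1742 0.5040]  nu=[-3.5338, 2.8737]  x^+=[-3.2364, 1.6584]  P^+=[0.1133 -0.0191; -0.0191 0.2033]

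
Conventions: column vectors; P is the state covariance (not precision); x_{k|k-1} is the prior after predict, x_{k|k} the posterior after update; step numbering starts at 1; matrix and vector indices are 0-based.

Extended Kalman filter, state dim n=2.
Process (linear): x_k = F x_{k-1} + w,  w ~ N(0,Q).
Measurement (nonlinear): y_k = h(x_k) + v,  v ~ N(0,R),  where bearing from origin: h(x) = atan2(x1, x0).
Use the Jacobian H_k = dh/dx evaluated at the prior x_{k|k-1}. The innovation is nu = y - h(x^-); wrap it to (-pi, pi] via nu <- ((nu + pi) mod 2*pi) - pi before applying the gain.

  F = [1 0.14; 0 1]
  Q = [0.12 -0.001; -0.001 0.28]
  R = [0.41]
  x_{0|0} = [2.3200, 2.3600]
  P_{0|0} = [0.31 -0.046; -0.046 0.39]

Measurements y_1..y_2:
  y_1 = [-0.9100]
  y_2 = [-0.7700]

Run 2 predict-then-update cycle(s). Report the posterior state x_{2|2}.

step 1: x^-=[2.6504, 2.3600]  P^-=[0.4248 0.0076; 0.0076 0.6700]  H_jac=[-0.1874 0.2104]  S=[0.4540]  K=[-0.1718; 0.3074]  nu=[-1.6375]  x^+=[2.9317, 1.8566]  P^+=[0.4114 0.0316; 0.0316 0.6271]
step 2: x^-=[3.1916, 1.8566]  P^-=[0.5525 0.1184; 0.1184 0.9071]  H_jac=[-0.1362 0.2341]  S=[0.4624]  K=[-0.1028; 0.4244]  nu=[-1.2969]  x^+=[3.3249, 1.3062]  P^+=[0.5476 0.1385; 0.1385 0.8238]

x_post = [3.3249, 1.3062]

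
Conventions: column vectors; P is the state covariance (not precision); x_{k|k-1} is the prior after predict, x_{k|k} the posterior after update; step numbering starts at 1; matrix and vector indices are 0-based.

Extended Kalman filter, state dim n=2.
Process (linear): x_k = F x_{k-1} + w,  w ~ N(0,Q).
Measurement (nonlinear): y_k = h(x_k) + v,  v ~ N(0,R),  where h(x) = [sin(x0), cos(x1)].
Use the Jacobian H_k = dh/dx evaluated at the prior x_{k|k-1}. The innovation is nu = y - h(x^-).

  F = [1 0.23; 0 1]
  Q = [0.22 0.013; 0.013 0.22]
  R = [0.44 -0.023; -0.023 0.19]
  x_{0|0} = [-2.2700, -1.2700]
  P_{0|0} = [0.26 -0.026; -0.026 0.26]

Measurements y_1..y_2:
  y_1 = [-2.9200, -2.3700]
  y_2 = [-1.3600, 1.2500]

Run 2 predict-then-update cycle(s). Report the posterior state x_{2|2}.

step 1: x^-=[-2.5621, -1.2700]  P^-=[0.4818 0.0468; 0.0468 0.4800]  H_jac=[-0.8367 0.0000; 0.0000 0.9551]  S=[0.7773 -0.0604; -0.0604 0.6279]  K=[-0.5170 0.0215; 0.0064 0.7308]  nu=[-2.3724, -2.6663]  x^+=[-1.3929, -3.2337]  P^+=[0.2724 0.0167; 0.0167 0.1452]
step 2: x^-=[-2.1366, -3.2337]  P^-=[0.5078 0.0631; 0.0631 0.3652]  H_jac=[-0.5361 0.0000; 0.0000 -0.0920]  S=[0.5860 -0.0199; -0.0199 0.1931]  K=[-0.4673 -0.0782; -0.0639 -0.1805]  nu=[-0.5159, 2.2458]  x^+=[-2.0712, -3.6062]  P^+=[0.3801 0.0447; 0.0447 0.3570]

x_post = [-2.0712, -3.6062]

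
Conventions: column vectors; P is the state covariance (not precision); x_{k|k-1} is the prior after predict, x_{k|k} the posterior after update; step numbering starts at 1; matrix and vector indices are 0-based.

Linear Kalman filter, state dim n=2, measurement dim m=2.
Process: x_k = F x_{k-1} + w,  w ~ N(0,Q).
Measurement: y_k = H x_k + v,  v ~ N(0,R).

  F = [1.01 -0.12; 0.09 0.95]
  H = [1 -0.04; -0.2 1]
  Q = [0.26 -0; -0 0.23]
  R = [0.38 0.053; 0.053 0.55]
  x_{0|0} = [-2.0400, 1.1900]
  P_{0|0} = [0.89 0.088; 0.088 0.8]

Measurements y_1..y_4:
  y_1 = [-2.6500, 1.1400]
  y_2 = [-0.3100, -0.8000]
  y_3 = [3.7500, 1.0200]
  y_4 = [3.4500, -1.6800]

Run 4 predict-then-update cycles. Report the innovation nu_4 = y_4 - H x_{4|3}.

innov = [1.9857, -1.8391]

step 1: x^-=[-2.2032, 0.9469]  P^-=[1.1581 0.0732; 0.0732 0.9743]  S=[1.5338 -0.1438; -0.1438 1.5413]  K=[0.7501 -0.0328; 0.0814 0.6302]  nu=[-0.4089, -0.2475]  x^+=[-2.5018, 0.7576]  P^+=[0.2864 0.0790; 0.0790 0.3667]
step 2: x^-=[-2.6177, 0.4946]  P^-=[0.5383 0.0592; 0.0592 0.5768]  S=[0.9145 -0.0181; -0.0181 1.1247]  K=[0.5854 -0.0337; 0.0494 0.5031]  nu=[2.3275, -1.8181]  x^+=[-1.1939, -0.3051]  P^+=[0.2229 0.0571; 0.0571 0.2908]
step 3: x^-=[-1.1693, -0.3973]  P^-=[0.4778 0.0413; 0.0413 0.5040]  S=[0.8553 -0.0211; -0.0211 1.0566]  K=[0.5557 -0.0403; 0.0363 0.4699]  nu=[4.9034, 1.1835]  x^+=[1.5079, 0.3367]  P^+=[0.2110 0.0495; 0.0495 0.2703]
step 4: x^-=[1.4825, 0.4556]  P^-=[0.4671 0.0353; 0.0353 0.4841]  S=[0.8451 -0.0242; -0.0242 1.0386]  K=[0.5499 -0.0431; 0.0321 0.4600]  nu=[1.9857, -1.8391]  x^+=[2.6537, -0.3268]  P^+=[0.2085 0.0471; 0.0471 0.2641]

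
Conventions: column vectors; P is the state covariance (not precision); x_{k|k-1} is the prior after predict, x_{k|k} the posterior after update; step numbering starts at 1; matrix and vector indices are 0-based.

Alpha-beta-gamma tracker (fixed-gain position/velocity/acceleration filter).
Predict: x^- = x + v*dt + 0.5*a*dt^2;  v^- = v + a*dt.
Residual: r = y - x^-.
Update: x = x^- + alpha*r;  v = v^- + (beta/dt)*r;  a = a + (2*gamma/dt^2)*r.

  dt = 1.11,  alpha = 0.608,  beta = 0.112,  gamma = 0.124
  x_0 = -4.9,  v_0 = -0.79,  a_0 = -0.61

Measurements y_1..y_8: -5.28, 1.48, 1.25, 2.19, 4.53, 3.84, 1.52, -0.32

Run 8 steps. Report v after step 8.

v_post = 0.8088

step 1: x_pred=-6.1527  r=0.8727  x^+=-5.6221  v^+=-1.3790  a^+=-0.4343
step 2: x_pred=-7.4204  r=8.9004  x^+=-2.0090  v^+=-0.9631  a^+=1.3572
step 3: x_pred=-2.2419  r=3.4919  x^+=-0.1188  v^+=0.8957  a^+=2.0600
step 4: x_pred=2.1444  r=0.0456  x^+=2.1721  v^+=3.1869  a^+=2.0692
step 5: x_pred=6.9843  r=-2.4543  x^+=5.4921  v^+=5.2360  a^+=1.5752
step 6: x_pred=12.2745  r=-8.4345  x^+=7.1463  v^+=6.1335  a^+=-0.1225
step 7: x_pred=13.8790  r=-12.3590  x^+=6.3647  v^+=4.7504  a^+=-2.6102
step 8: x_pred=10.0297  r=-10.3497  x^+=3.7371  v^+=0.8088  a^+=-4.6934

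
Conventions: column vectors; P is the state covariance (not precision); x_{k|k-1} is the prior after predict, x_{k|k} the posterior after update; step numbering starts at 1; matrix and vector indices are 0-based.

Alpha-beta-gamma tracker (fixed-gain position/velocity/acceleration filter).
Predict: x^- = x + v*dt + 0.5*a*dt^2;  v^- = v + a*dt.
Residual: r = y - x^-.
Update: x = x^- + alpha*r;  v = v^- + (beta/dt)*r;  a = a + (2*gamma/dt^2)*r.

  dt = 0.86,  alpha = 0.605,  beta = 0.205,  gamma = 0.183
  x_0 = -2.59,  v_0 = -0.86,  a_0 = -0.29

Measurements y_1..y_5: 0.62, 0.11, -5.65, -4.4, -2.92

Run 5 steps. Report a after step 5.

step 1: x_pred=-3.4368  r=4.0568  x^+=-0.9825  v^+=-0.1424  a^+=1.7176
step 2: x_pred=-0.4697  r=0.5797  x^+=-0.1190  v^+=1.4729  a^+=2.0045
step 3: x_pred=1.8890  r=-7.5390  x^+=-2.6721  v^+=1.3997  a^+=-1.7263
step 4: x_pred=-2.1067  r=-2.2933  x^+=-3.4942  v^+=-0.6316  a^+=-2.8611
step 5: x_pred=-5.0954  r=2.1754  x^+=-3.7793  v^+=-2.5736  a^+=-1.7846

a_post = -1.7846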